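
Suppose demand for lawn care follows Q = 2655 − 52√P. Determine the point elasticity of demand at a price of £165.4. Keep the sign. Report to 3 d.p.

-0.168

At P = 165.4, Q = 1986.239.
dQ/dP = −52/(2√P) = -2.022.
ε = (dQ/dP)(P/Q) = (-2.022)(165.4/1986.239).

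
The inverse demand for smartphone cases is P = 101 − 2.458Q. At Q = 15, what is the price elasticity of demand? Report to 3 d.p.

-1.739

At Q = 15, P = 101 − 2.458(15) = 64.13.
dP/dQ = −2.458, so dQ/dP = 1/(−2.458) = -0.407.
ε = (dQ/dP)(P/Q) = (-0.407)(64.13/15).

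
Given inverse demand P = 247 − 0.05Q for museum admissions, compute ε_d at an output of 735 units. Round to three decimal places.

-5.721

At Q = 735, P = 247 − 0.05(735) = 210.25.
dP/dQ = −0.05, so dQ/dP = 1/(−0.05) = -20.000.
ε = (dQ/dP)(P/Q) = (-20.000)(210.25/735).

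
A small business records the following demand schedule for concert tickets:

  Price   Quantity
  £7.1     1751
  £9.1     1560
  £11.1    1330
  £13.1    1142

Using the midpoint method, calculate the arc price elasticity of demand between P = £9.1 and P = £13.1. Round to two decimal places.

At P = 9.1, Q = 1560; at P = 13.1, Q = 1142.
ΔQ = -418, ΔP = 4.0. Midpoints: P̄ = 11.10, Q̄ = 1351.0.
ε = (ΔQ/ΔP)(P̄/Q̄) = (-418/4.0)(11.10/1351.0).

-0.86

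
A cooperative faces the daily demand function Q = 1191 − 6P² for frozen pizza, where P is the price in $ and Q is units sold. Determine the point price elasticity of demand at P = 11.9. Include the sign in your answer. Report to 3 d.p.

At P = 11.9, Q = 341.340.
dQ/dP = −12P = -142.800.
ε = (dQ/dP)(P/Q) = (-142.800)(11.9/341.340).

-4.978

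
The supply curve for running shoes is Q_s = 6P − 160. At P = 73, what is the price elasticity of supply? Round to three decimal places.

1.576

At P = 73, Q_s = 278.
dQ_s/dP = 6.
ε_s = (dQ_s/dP)(P/Q_s) = (6)(73/278).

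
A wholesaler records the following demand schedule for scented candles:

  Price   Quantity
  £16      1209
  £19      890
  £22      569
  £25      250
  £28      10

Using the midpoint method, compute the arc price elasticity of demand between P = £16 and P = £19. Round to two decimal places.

-1.77

At P = 16, Q = 1209; at P = 19, Q = 890.
ΔQ = -319, ΔP = 3. Midpoints: P̄ = 17.50, Q̄ = 1049.5.
ε = (ΔQ/ΔP)(P̄/Q̄) = (-319/3)(17.50/1049.5).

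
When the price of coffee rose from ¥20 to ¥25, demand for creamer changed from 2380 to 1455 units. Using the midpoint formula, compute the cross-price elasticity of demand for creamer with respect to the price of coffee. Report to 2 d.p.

ΔQ_x = 1455 − 2380 = -925; ΔP_y = 25 − 20 = 5.
Midpoints: P̄_y = 22.50, Q̄_x = 1917.5.
ε_xy = (ΔQ_x/ΔP_y)(P̄_y/Q̄_x) = (-925/5)(22.50/1917.5).
ε_xy < 0, so the goods are complements.

-2.17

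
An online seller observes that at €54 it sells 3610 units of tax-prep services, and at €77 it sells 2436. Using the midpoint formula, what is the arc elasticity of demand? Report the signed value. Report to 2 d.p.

ΔQ = 2436 − 3610 = -1174; ΔP = 77 − 54 = 23.
Midpoints: P̄ = 65.50, Q̄ = 3023.0.
ε = (ΔQ/ΔP)(P̄/Q̄) = (-1174/23)(65.50/3023.0).

-1.11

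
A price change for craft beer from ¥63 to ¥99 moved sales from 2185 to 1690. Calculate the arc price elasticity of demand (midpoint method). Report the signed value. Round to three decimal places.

ΔQ = 1690 − 2185 = -495; ΔP = 99 − 63 = 36.
Midpoints: P̄ = 81.00, Q̄ = 1937.5.
ε = (ΔQ/ΔP)(P̄/Q̄) = (-495/36)(81.00/1937.5).

-0.575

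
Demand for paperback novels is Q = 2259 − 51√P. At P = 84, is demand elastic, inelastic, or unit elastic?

inelastic

Q = 1791.577, dQ/dP = -2.782.
ε = (dQ/dP)(P/Q) ≈ -0.130.
|ε| = 0.13 < 1.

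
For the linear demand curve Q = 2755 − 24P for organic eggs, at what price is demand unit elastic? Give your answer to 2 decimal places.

57.40

For linear demand Q = a − bP, ε = −bP/(a − bP). |ε| = 1 when bP = a − bP, i.e. P = a/(2b).
P = 2755/(2·24) = 2755/48 = 57.3958.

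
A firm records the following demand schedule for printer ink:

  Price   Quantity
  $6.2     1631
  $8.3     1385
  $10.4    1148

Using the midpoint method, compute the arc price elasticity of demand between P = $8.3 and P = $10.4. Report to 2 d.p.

-0.83

At P = 8.3, Q = 1385; at P = 10.4, Q = 1148.
ΔQ = -237, ΔP = 2.1. Midpoints: P̄ = 9.35, Q̄ = 1266.5.
ε = (ΔQ/ΔP)(P̄/Q̄) = (-237/2.1)(9.35/1266.5).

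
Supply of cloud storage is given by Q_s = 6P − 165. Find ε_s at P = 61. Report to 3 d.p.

1.821

At P = 61, Q_s = 201.
dQ_s/dP = 6.
ε_s = (dQ_s/dP)(P/Q_s) = (6)(61/201).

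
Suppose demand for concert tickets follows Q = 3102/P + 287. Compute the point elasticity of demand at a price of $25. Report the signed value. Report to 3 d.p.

-0.302

At P = 25, Q = 411.080.
dQ/dP = −3102/P² = -4.963.
ε = (dQ/dP)(P/Q) = (-4.963)(25/411.080).
|ε| < 1, so demand is inelastic at this price.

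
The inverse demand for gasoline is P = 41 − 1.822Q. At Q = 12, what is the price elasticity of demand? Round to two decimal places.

-0.88

At Q = 12, P = 41 − 1.822(12) = 19.14.
dP/dQ = −1.822, so dQ/dP = 1/(−1.822) = -0.549.
ε = (dQ/dP)(P/Q) = (-0.549)(19.14/12).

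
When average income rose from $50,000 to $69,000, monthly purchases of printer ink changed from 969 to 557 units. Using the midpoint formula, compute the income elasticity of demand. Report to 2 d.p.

ΔQ = -412, ΔI = 19000. Midpoints: Ī = 59,500, Q̄ = 763.0.
ε_I = (ΔQ/ΔI)(Ī/Q̄) = (-412/19000)(59500/763.0).

-1.69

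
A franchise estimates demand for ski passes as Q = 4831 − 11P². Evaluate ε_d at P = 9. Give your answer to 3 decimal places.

-0.452

At P = 9, Q = 3940.
dQ/dP = −22P = -198.
ε = (dQ/dP)(P/Q) = (-198)(9/3940).
|ε| < 1, so demand is inelastic at this price.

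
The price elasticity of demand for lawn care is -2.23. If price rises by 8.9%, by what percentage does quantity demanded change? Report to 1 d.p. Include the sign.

-19.8%

%ΔQ ≈ ε × %ΔP = (-2.23)(8.9%) = -19.85%.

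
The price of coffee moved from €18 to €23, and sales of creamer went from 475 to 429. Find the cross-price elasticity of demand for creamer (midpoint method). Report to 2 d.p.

-0.42

ΔQ_x = 429 − 475 = -46; ΔP_y = 23 − 18 = 5.
Midpoints: P̄_y = 20.50, Q̄_x = 452.0.
ε_xy = (ΔQ_x/ΔP_y)(P̄_y/Q̄_x) = (-46/5)(20.50/452.0).
ε_xy < 0, so the goods are complements.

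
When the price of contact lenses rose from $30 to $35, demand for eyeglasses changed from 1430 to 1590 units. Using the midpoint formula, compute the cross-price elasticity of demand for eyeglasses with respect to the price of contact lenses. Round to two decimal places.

0.69

ΔQ_x = 1590 − 1430 = 160; ΔP_y = 35 − 30 = 5.
Midpoints: P̄_y = 32.50, Q̄_x = 1510.0.
ε_xy = (ΔQ_x/ΔP_y)(P̄_y/Q̄_x) = (160/5)(32.50/1510.0).
ε_xy > 0, so the goods are substitutes.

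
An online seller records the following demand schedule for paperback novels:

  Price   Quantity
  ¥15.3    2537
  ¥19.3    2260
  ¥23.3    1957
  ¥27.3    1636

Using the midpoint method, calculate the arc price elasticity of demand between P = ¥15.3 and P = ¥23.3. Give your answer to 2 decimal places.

At P = 15.3, Q = 2537; at P = 23.3, Q = 1957.
ΔQ = -580, ΔP = 8.0. Midpoints: P̄ = 19.30, Q̄ = 2247.0.
ε = (ΔQ/ΔP)(P̄/Q̄) = (-580/8.0)(19.30/2247.0).

-0.62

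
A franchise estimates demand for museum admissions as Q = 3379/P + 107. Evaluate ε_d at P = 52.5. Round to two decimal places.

At P = 52.5, Q = 171.362.
dQ/dP = −3379/P² = -1.226.
ε = (dQ/dP)(P/Q) = (-1.226)(52.5/171.362).
|ε| < 1, so demand is inelastic at this price.

-0.38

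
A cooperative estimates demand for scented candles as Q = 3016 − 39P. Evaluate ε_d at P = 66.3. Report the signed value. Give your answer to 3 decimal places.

At P = 66.3, Q = 430.300.
dQ/dP = −39.
ε = (dQ/dP)(P/Q) = (-39)(66.3/430.300).

-6.009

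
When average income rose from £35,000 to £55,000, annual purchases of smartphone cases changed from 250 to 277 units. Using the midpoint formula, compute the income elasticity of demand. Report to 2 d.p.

0.23

ΔQ = 27, ΔI = 20000. Midpoints: Ī = 45,000, Q̄ = 263.5.
ε_I = (ΔQ/ΔI)(Ī/Q̄) = (27/20000)(45000/263.5).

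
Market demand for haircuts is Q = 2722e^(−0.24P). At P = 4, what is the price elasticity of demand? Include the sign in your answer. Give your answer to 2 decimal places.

-0.96

At P = 4, Q = 1042.234.
dQ/dP = −0.24·2722e^(−0.24P) = −0.24Q = -250.136.
ε = (dQ/dP)(P/Q) = (-250.136)(4/1042.234).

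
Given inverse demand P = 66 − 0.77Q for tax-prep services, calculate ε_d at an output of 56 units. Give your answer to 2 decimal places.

At Q = 56, P = 66 − 0.77(56) = 22.88.
dP/dQ = −0.77, so dQ/dP = 1/(−0.77) = -1.299.
ε = (dQ/dP)(P/Q) = (-1.299)(22.88/56).

-0.53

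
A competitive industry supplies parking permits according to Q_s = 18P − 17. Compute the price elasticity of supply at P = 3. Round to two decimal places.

1.46

At P = 3, Q_s = 37.
dQ_s/dP = 18.
ε_s = (dQ_s/dP)(P/Q_s) = (18)(3/37).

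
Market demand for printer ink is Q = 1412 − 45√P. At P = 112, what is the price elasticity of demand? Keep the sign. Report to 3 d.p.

-0.254

At P = 112, Q = 935.765.
dQ/dP = −45/(2√P) = -2.126.
ε = (dQ/dP)(P/Q) = (-2.126)(112/935.765).
|ε| < 1, so demand is inelastic at this price.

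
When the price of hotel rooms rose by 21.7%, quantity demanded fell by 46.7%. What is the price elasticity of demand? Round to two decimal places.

-2.15

ε = %ΔQ / %ΔP = (-46.7)/(21.7) = -2.152.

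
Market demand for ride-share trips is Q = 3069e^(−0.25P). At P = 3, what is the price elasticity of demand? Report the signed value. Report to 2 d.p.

-0.75

At P = 3, Q = 1449.693.
dQ/dP = −0.25·3069e^(−0.25P) = −0.25Q = -362.423.
ε = (dQ/dP)(P/Q) = (-362.423)(3/1449.693).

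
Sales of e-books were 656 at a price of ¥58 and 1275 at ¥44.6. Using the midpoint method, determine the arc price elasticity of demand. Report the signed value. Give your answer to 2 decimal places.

-2.45

ΔQ = 1275 − 656 = 619; ΔP = 44.6 − 58 = -13.4.
Midpoints: P̄ = 51.30, Q̄ = 965.5.
ε = (ΔQ/ΔP)(P̄/Q̄) = (619/-13.4)(51.30/965.5).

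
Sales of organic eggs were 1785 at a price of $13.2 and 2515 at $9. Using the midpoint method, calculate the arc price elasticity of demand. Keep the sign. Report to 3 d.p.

-0.897

ΔQ = 2515 − 1785 = 730; ΔP = 9 − 13.2 = -4.2.
Midpoints: P̄ = 11.10, Q̄ = 2150.0.
ε = (ΔQ/ΔP)(P̄/Q̄) = (730/-4.2)(11.10/2150.0).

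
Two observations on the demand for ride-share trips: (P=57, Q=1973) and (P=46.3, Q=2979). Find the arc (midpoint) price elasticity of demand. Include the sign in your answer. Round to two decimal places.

-1.96

ΔQ = 2979 − 1973 = 1006; ΔP = 46.3 − 57 = -10.7.
Midpoints: P̄ = 51.65, Q̄ = 2476.0.
ε = (ΔQ/ΔP)(P̄/Q̄) = (1006/-10.7)(51.65/2476.0).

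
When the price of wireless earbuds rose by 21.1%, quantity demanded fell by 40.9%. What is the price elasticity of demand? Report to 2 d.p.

-1.94

ε = %ΔQ / %ΔP = (-40.9)/(21.1) = -1.938.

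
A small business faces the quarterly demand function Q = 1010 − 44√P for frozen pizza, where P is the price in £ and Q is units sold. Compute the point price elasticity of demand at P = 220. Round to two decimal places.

-0.91

At P = 220, Q = 357.375.
dQ/dP = −44/(2√P) = -1.483.
ε = (dQ/dP)(P/Q) = (-1.483)(220/357.375).
|ε| < 1, so demand is inelastic at this price.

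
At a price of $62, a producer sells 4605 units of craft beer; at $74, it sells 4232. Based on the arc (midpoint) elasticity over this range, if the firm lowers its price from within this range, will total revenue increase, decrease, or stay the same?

decrease

Arc ε = (-373/12)(68.00/4418.5) ≈ -0.478.
|ε| = 0.48 < 1, so demand is inelastic. A price cut therefore reduces total revenue.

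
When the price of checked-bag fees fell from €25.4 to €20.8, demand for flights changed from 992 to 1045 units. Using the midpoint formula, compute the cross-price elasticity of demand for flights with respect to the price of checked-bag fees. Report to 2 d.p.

-0.26

ΔQ_x = 1045 − 992 = 53; ΔP_y = 20.8 − 25.4 = -4.6.
Midpoints: P̄_y = 23.10, Q̄_x = 1018.5.
ε_xy = (ΔQ_x/ΔP_y)(P̄_y/Q̄_x) = (53/-4.6)(23.10/1018.5).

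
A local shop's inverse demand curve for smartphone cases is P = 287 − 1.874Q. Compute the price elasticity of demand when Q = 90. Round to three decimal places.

-0.702

At Q = 90, P = 287 − 1.874(90) = 118.34.
dP/dQ = −1.874, so dQ/dP = 1/(−1.874) = -0.534.
ε = (dQ/dP)(P/Q) = (-0.534)(118.34/90).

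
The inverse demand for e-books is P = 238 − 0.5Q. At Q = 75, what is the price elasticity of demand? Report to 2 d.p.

At Q = 75, P = 238 − 0.5(75) = 200.50.
dP/dQ = −0.5, so dQ/dP = 1/(−0.5) = -2.000.
ε = (dQ/dP)(P/Q) = (-2.000)(200.50/75).

-5.35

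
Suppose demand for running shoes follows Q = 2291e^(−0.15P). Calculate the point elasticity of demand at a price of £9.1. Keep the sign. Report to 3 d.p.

At P = 9.1, Q = 585.077.
dQ/dP = −0.15·2291e^(−0.15P) = −0.15Q = -87.762.
ε = (dQ/dP)(P/Q) = (-87.762)(9.1/585.077).

-1.365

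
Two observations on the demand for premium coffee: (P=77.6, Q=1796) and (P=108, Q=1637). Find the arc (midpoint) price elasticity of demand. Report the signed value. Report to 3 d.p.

-0.283

ΔQ = 1637 − 1796 = -159; ΔP = 108 − 77.6 = 30.4.
Midpoints: P̄ = 92.80, Q̄ = 1716.5.
ε = (ΔQ/ΔP)(P̄/Q̄) = (-159/30.4)(92.80/1716.5).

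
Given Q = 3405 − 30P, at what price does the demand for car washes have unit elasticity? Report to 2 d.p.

For linear demand Q = a − bP, ε = −bP/(a − bP). |ε| = 1 when bP = a − bP, i.e. P = a/(2b).
P = 3405/(2·30) = 3405/60 = 56.7500.

56.75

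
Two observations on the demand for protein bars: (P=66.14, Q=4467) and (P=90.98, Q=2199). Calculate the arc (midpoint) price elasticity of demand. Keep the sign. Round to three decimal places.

ΔQ = 2199 − 4467 = -2268; ΔP = 90.98 − 66.14 = 24.84.
Midpoints: P̄ = 78.56, Q̄ = 3333.0.
ε = (ΔQ/ΔP)(P̄/Q̄) = (-2268/24.84)(78.56/3333.0).

-2.152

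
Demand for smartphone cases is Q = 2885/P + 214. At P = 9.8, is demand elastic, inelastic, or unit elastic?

Q = 508.388, dQ/dP = -30.040.
ε = (dQ/dP)(P/Q) ≈ -0.579.
|ε| = 0.58 < 1.

inelastic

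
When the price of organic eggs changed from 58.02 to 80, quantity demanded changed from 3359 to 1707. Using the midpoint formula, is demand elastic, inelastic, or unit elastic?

elastic

Arc ε ≈ -2.048.
|ε| = 2.05 > 1.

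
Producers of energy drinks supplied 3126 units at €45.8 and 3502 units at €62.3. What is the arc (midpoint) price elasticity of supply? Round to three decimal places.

0.372

ΔQ = 3502 − 3126 = 376; ΔP = 62.3 − 45.8 = 16.5.
Midpoints: P̄ = 54.05, Q̄ = 3314.0.
ε_s = (ΔQ/ΔP)(P̄/Q̄) = (376/16.5)(54.05/3314.0).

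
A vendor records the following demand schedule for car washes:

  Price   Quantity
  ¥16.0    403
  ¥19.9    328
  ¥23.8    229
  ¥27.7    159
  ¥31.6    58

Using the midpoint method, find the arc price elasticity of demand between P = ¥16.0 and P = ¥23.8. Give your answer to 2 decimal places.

At P = 16.0, Q = 403; at P = 23.8, Q = 229.
ΔQ = -174, ΔP = 7.8. Midpoints: P̄ = 19.90, Q̄ = 316.0.
ε = (ΔQ/ΔP)(P̄/Q̄) = (-174/7.8)(19.90/316.0).

-1.40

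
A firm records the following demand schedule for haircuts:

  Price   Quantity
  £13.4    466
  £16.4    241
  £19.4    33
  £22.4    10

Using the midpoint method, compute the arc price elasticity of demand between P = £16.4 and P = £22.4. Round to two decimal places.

At P = 16.4, Q = 241; at P = 22.4, Q = 10.
ΔQ = -231, ΔP = 6.0. Midpoints: P̄ = 19.40, Q̄ = 125.5.
ε = (ΔQ/ΔP)(P̄/Q̄) = (-231/6.0)(19.40/125.5).

-5.95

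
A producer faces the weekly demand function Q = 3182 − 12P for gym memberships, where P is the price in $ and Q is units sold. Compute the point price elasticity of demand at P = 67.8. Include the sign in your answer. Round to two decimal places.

-0.34

At P = 67.8, Q = 2368.400.
dQ/dP = −12.
ε = (dQ/dP)(P/Q) = (-12)(67.8/2368.400).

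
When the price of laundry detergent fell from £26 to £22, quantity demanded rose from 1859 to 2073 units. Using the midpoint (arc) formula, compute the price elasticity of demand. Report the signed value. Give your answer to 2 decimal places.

ΔQ = 2073 − 1859 = 214; ΔP = 22 − 26 = -4.
Midpoints: P̄ = 24.00, Q̄ = 1966.0.
ε = (ΔQ/ΔP)(P̄/Q̄) = (214/-4)(24.00/1966.0).

-0.65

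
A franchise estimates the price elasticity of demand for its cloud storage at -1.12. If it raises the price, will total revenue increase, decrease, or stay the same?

|ε| = 1.12 > 1, so demand is elastic. A price rise therefore reduces total revenue.

decrease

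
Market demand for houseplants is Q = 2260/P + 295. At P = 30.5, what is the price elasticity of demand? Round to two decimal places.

At P = 30.5, Q = 369.098.
dQ/dP = −2260/P² = -2.429.
ε = (dQ/dP)(P/Q) = (-2.429)(30.5/369.098).

-0.20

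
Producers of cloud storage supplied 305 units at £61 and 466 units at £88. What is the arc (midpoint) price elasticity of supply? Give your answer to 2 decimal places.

ΔQ = 466 − 305 = 161; ΔP = 88 − 61 = 27.
Midpoints: P̄ = 74.50, Q̄ = 385.5.
ε_s = (ΔQ/ΔP)(P̄/Q̄) = (161/27)(74.50/385.5).

1.15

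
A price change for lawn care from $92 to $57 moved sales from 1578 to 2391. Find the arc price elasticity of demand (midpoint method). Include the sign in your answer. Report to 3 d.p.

ΔQ = 2391 − 1578 = 813; ΔP = 57 − 92 = -35.
Midpoints: P̄ = 74.50, Q̄ = 1984.5.
ε = (ΔQ/ΔP)(P̄/Q̄) = (813/-35)(74.50/1984.5).

-0.872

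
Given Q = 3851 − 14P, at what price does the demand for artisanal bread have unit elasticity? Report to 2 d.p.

137.54

For linear demand Q = a − bP, ε = −bP/(a − bP). |ε| = 1 when bP = a − bP, i.e. P = a/(2b).
P = 3851/(2·14) = 3851/28 = 137.5357.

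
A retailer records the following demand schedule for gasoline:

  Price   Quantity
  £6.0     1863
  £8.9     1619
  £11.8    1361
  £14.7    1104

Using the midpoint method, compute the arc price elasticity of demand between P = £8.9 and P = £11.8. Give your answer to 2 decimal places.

At P = 8.9, Q = 1619; at P = 11.8, Q = 1361.
ΔQ = -258, ΔP = 2.9. Midpoints: P̄ = 10.35, Q̄ = 1490.0.
ε = (ΔQ/ΔP)(P̄/Q̄) = (-258/2.9)(10.35/1490.0).

-0.62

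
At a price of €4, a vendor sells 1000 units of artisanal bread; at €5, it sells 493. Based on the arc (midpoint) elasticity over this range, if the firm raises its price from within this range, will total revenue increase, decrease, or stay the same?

decrease

Arc ε = (-507/1)(4.50/746.5) ≈ -3.056.
|ε| = 3.06 > 1, so demand is elastic. A price rise therefore reduces total revenue.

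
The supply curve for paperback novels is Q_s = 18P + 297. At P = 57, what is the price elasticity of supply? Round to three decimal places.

0.776

At P = 57, Q_s = 1323.
dQ_s/dP = 18.
ε_s = (dQ_s/dP)(P/Q_s) = (18)(57/1323).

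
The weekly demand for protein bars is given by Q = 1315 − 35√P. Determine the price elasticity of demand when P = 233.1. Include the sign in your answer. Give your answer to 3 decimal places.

-0.342

At P = 233.1, Q = 780.634.
dQ/dP = −35/(2√P) = -1.146.
ε = (dQ/dP)(P/Q) = (-1.146)(233.1/780.634).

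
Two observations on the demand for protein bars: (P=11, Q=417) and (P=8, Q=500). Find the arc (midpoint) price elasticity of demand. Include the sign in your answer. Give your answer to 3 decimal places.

-0.573

ΔQ = 500 − 417 = 83; ΔP = 8 − 11 = -3.
Midpoints: P̄ = 9.50, Q̄ = 458.5.
ε = (ΔQ/ΔP)(P̄/Q̄) = (83/-3)(9.50/458.5).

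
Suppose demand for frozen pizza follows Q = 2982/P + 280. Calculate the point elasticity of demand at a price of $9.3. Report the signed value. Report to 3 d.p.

-0.534

At P = 9.3, Q = 600.645.
dQ/dP = −2982/P² = -34.478.
ε = (dQ/dP)(P/Q) = (-34.478)(9.3/600.645).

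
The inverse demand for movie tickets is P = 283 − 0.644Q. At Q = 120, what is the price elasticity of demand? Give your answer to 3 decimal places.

-2.662

At Q = 120, P = 283 − 0.644(120) = 205.72.
dP/dQ = −0.644, so dQ/dP = 1/(−0.644) = -1.553.
ε = (dQ/dP)(P/Q) = (-1.553)(205.72/120).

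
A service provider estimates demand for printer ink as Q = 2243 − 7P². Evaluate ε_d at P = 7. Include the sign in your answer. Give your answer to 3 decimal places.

-0.361

At P = 7, Q = 1900.
dQ/dP = −14P = -98.
ε = (dQ/dP)(P/Q) = (-98)(7/1900).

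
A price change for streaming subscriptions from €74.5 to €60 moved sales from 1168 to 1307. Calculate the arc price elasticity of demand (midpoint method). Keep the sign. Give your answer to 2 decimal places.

ΔQ = 1307 − 1168 = 139; ΔP = 60 − 74.5 = -14.5.
Midpoints: P̄ = 67.25, Q̄ = 1237.5.
ε = (ΔQ/ΔP)(P̄/Q̄) = (139/-14.5)(67.25/1237.5).

-0.52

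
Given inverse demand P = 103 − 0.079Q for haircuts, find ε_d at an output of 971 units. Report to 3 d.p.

-0.343

At Q = 971, P = 103 − 0.079(971) = 26.29.
dP/dQ = −0.079, so dQ/dP = 1/(−0.079) = -12.658.
ε = (dQ/dP)(P/Q) = (-12.658)(26.29/971).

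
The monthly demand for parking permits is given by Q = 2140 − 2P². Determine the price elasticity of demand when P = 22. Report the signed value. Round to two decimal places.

-1.65

At P = 22, Q = 1172.
dQ/dP = −4P = -88.
ε = (dQ/dP)(P/Q) = (-88)(22/1172).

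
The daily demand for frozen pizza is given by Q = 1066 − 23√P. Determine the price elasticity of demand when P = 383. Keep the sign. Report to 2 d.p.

At P = 383, Q = 615.881.
dQ/dP = −23/(2√P) = -0.588.
ε = (dQ/dP)(P/Q) = (-0.588)(383/615.881).
|ε| < 1, so demand is inelastic at this price.

-0.37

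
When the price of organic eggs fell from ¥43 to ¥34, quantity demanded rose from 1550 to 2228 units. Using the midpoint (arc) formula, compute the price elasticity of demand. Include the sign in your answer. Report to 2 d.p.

ΔQ = 2228 − 1550 = 678; ΔP = 34 − 43 = -9.
Midpoints: P̄ = 38.50, Q̄ = 1889.0.
ε = (ΔQ/ΔP)(P̄/Q̄) = (678/-9)(38.50/1889.0).

-1.54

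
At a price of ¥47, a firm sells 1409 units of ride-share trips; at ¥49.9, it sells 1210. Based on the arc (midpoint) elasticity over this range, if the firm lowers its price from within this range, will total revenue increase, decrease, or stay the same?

Arc ε = (-199/2.9)(48.45/1309.5) ≈ -2.539.
|ε| = 2.54 > 1, so demand is elastic. A price cut therefore raises total revenue.

increase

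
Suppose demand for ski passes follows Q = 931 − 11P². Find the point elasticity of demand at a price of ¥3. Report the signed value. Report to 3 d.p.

-0.238

At P = 3, Q = 832.
dQ/dP = −22P = -66.
ε = (dQ/dP)(P/Q) = (-66)(3/832).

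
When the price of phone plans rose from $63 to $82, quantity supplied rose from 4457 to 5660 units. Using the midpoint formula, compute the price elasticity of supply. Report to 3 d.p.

0.907

ΔQ = 5660 − 4457 = 1203; ΔP = 82 − 63 = 19.
Midpoints: P̄ = 72.50, Q̄ = 5058.5.
ε_s = (ΔQ/ΔP)(P̄/Q̄) = (1203/19)(72.50/5058.5).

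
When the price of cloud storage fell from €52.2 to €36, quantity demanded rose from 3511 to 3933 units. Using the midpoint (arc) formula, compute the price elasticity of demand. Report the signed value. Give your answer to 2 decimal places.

ΔQ = 3933 − 3511 = 422; ΔP = 36 − 52.2 = -16.2.
Midpoints: P̄ = 44.10, Q̄ = 3722.0.
ε = (ΔQ/ΔP)(P̄/Q̄) = (422/-16.2)(44.10/3722.0).

-0.31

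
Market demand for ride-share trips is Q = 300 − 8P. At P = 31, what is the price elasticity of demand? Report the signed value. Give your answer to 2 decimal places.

At P = 31, Q = 52.
dQ/dP = −8.
ε = (dQ/dP)(P/Q) = (-8)(31/52).

-4.77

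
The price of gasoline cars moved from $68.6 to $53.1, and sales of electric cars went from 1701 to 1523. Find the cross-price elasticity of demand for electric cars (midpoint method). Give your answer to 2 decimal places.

0.43

ΔQ_x = 1523 − 1701 = -178; ΔP_y = 53.1 − 68.6 = -15.5.
Midpoints: P̄_y = 60.85, Q̄_x = 1612.0.
ε_xy = (ΔQ_x/ΔP_y)(P̄_y/Q̄_x) = (-178/-15.5)(60.85/1612.0).
ε_xy > 0, so the goods are substitutes.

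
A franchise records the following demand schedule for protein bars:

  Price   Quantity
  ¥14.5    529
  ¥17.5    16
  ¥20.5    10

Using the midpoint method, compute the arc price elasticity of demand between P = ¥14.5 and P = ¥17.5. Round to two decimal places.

At P = 14.5, Q = 529; at P = 17.5, Q = 16.
ΔQ = -513, ΔP = 3.0. Midpoints: P̄ = 16.00, Q̄ = 272.5.
ε = (ΔQ/ΔP)(P̄/Q̄) = (-513/3.0)(16.00/272.5).

-10.04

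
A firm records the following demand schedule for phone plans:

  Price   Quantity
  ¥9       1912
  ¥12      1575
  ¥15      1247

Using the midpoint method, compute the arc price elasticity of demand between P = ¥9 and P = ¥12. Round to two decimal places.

-0.68

At P = 9, Q = 1912; at P = 12, Q = 1575.
ΔQ = -337, ΔP = 3. Midpoints: P̄ = 10.50, Q̄ = 1743.5.
ε = (ΔQ/ΔP)(P̄/Q̄) = (-337/3)(10.50/1743.5).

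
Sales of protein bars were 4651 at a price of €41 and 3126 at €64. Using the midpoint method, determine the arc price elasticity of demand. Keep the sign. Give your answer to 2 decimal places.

-0.90

ΔQ = 3126 − 4651 = -1525; ΔP = 64 − 41 = 23.
Midpoints: P̄ = 52.50, Q̄ = 3888.5.
ε = (ΔQ/ΔP)(P̄/Q̄) = (-1525/23)(52.50/3888.5).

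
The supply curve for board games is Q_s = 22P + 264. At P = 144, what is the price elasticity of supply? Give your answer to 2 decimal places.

0.92

At P = 144, Q_s = 3432.
dQ_s/dP = 22.
ε_s = (dQ_s/dP)(P/Q_s) = (22)(144/3432).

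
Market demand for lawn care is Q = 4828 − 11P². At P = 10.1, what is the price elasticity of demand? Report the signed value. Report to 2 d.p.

At P = 10.1, Q = 3705.890.
dQ/dP = −22P = -222.200.
ε = (dQ/dP)(P/Q) = (-222.200)(10.1/3705.890).

-0.61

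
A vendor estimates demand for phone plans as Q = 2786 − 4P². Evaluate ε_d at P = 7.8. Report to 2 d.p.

-0.19

At P = 7.8, Q = 2542.640.
dQ/dP = −8P = -62.400.
ε = (dQ/dP)(P/Q) = (-62.400)(7.8/2542.640).
|ε| < 1, so demand is inelastic at this price.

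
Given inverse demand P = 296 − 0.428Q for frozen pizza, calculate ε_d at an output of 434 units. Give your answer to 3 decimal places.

At Q = 434, P = 296 − 0.428(434) = 110.25.
dP/dQ = −0.428, so dQ/dP = 1/(−0.428) = -2.336.
ε = (dQ/dP)(P/Q) = (-2.336)(110.25/434).

-0.594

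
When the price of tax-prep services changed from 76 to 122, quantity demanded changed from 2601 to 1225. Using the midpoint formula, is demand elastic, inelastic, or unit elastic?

Arc ε ≈ -1.548.
|ε| = 1.55 > 1.

elastic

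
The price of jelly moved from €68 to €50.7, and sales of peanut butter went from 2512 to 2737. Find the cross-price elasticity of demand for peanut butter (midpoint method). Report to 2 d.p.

ΔQ_x = 2737 − 2512 = 225; ΔP_y = 50.7 − 68 = -17.3.
Midpoints: P̄_y = 59.35, Q̄_x = 2624.5.
ε_xy = (ΔQ_x/ΔP_y)(P̄_y/Q̄_x) = (225/-17.3)(59.35/2624.5).
ε_xy < 0, so the goods are complements.

-0.29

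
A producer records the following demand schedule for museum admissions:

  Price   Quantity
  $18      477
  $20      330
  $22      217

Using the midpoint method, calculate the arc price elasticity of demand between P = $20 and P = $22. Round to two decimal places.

-4.34

At P = 20, Q = 330; at P = 22, Q = 217.
ΔQ = -113, ΔP = 2. Midpoints: P̄ = 21.00, Q̄ = 273.5.
ε = (ΔQ/ΔP)(P̄/Q̄) = (-113/2)(21.00/273.5).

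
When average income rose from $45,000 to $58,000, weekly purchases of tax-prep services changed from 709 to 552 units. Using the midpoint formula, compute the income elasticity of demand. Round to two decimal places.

ΔQ = -157, ΔI = 13000. Midpoints: Ī = 51,500, Q̄ = 630.5.
ε_I = (ΔQ/ΔI)(Ī/Q̄) = (-157/13000)(51500/630.5).
ε_I < 0, so the good is inferior.

-0.99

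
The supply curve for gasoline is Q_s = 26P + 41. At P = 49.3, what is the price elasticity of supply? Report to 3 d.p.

0.969

At P = 49.3, Q_s = 1322.80.
dQ_s/dP = 26.
ε_s = (dQ_s/dP)(P/Q_s) = (26)(49.3/1322.80).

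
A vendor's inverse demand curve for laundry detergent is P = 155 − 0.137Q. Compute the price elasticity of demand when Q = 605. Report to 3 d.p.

-0.870

At Q = 605, P = 155 − 0.137(605) = 72.11.
dP/dQ = −0.137, so dQ/dP = 1/(−0.137) = -7.299.
ε = (dQ/dP)(P/Q) = (-7.299)(72.11/605).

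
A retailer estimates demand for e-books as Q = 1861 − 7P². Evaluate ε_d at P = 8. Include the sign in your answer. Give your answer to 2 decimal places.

-0.63

At P = 8, Q = 1413.
dQ/dP = −14P = -112.
ε = (dQ/dP)(P/Q) = (-112)(8/1413).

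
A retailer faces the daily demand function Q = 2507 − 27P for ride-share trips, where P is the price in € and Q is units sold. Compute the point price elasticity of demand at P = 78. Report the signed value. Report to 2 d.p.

-5.25

At P = 78, Q = 401.
dQ/dP = −27.
ε = (dQ/dP)(P/Q) = (-27)(78/401).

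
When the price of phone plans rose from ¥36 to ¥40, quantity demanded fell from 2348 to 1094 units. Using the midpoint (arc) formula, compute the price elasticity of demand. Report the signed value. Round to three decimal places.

ΔQ = 1094 − 2348 = -1254; ΔP = 40 − 36 = 4.
Midpoints: P̄ = 38.00, Q̄ = 1721.0.
ε = (ΔQ/ΔP)(P̄/Q̄) = (-1254/4)(38.00/1721.0).

-6.922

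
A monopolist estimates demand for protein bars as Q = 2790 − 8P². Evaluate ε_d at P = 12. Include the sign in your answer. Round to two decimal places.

-1.41

At P = 12, Q = 1638.
dQ/dP = −16P = -192.
ε = (dQ/dP)(P/Q) = (-192)(12/1638).
|ε| > 1, so demand is elastic at this price.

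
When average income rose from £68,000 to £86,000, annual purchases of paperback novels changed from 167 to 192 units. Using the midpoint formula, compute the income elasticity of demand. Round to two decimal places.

ΔQ = 25, ΔI = 18000. Midpoints: Ī = 77,000, Q̄ = 179.5.
ε_I = (ΔQ/ΔI)(Ī/Q̄) = (25/18000)(77000/179.5).

0.60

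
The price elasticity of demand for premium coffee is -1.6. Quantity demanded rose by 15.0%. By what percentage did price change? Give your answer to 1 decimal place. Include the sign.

%ΔP ≈ %ΔQ / ε = (15.0%)/(-1.6) = -9.38%.

-9.4%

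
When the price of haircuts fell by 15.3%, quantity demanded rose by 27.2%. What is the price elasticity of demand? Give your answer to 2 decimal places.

-1.78

ε = %ΔQ / %ΔP = (27.2)/(-15.3) = -1.778.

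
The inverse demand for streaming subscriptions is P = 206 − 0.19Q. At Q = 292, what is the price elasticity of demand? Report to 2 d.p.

At Q = 292, P = 206 − 0.19(292) = 150.52.
dP/dQ = −0.19, so dQ/dP = 1/(−0.19) = -5.263.
ε = (dQ/dP)(P/Q) = (-5.263)(150.52/292).

-2.71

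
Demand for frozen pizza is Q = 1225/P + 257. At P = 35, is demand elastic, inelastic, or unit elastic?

Q = 292, dQ/dP = -1.
ε = (dQ/dP)(P/Q) ≈ -0.120.
|ε| = 0.12 < 1.

inelastic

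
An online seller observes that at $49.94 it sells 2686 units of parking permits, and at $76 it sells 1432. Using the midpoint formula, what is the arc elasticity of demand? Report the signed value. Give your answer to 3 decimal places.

-1.472

ΔQ = 1432 − 2686 = -1254; ΔP = 76 − 49.94 = 26.06.
Midpoints: P̄ = 62.97, Q̄ = 2059.0.
ε = (ΔQ/ΔP)(P̄/Q̄) = (-1254/26.06)(62.97/2059.0).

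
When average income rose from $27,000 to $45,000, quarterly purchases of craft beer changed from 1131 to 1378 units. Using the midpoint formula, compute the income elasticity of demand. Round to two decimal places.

ΔQ = 247, ΔI = 18000. Midpoints: Ī = 36,000, Q̄ = 1254.5.
ε_I = (ΔQ/ΔI)(Ī/Q̄) = (247/18000)(36000/1254.5).

0.39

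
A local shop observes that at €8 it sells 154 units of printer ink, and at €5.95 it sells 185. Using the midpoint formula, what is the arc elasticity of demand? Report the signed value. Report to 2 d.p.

-0.62

ΔQ = 185 − 154 = 31; ΔP = 5.95 − 8 = -2.05.
Midpoints: P̄ = 6.97, Q̄ = 169.5.
ε = (ΔQ/ΔP)(P̄/Q̄) = (31/-2.05)(6.97/169.5).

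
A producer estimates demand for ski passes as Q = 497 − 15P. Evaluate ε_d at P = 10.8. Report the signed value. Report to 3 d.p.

At P = 10.8, Q = 335.
dQ/dP = −15.
ε = (dQ/dP)(P/Q) = (-15)(10.8/335).

-0.484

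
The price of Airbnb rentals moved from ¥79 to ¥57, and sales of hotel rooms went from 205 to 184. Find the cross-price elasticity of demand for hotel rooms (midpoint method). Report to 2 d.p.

0.33

ΔQ_x = 184 − 205 = -21; ΔP_y = 57 − 79 = -22.
Midpoints: P̄_y = 68.00, Q̄_x = 194.5.
ε_xy = (ΔQ_x/ΔP_y)(P̄_y/Q̄_x) = (-21/-22)(68.00/194.5).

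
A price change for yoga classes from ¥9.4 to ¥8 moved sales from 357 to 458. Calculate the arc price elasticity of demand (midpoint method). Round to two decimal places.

-1.54

ΔQ = 458 − 357 = 101; ΔP = 8 − 9.4 = -1.4.
Midpoints: P̄ = 8.70, Q̄ = 407.5.
ε = (ΔQ/ΔP)(P̄/Q̄) = (101/-1.4)(8.70/407.5).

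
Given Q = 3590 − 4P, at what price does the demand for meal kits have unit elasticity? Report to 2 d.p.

448.75

For linear demand Q = a − bP, ε = −bP/(a − bP). |ε| = 1 when bP = a − bP, i.e. P = a/(2b).
P = 3590/(2·4) = 3590/8 = 448.7500.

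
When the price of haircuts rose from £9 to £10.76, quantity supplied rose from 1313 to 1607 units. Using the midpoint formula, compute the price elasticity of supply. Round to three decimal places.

ΔQ = 1607 − 1313 = 294; ΔP = 10.76 − 9 = 1.76.
Midpoints: P̄ = 9.88, Q̄ = 1460.0.
ε_s = (ΔQ/ΔP)(P̄/Q̄) = (294/1.76)(9.88/1460.0).

1.130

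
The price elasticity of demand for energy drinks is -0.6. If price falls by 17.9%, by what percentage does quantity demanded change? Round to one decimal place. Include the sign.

10.7%

%ΔQ ≈ ε × %ΔP = (-0.6)(-17.9%) = 10.74%.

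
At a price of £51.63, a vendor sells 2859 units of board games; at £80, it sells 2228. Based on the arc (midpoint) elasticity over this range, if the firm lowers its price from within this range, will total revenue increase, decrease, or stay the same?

Arc ε = (-631/28.37)(65.81/2543.5) ≈ -0.576.
|ε| = 0.58 < 1, so demand is inelastic. A price cut therefore reduces total revenue.

decrease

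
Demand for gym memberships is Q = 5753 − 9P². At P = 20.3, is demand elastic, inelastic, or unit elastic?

Q = 2044.190, dQ/dP = -365.400.
ε = (dQ/dP)(P/Q) ≈ -3.629.
|ε| = 3.63 > 1.

elastic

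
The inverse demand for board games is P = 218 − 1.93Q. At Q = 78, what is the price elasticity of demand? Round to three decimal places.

At Q = 78, P = 218 − 1.93(78) = 67.46.
dP/dQ = −1.93, so dQ/dP = 1/(−1.93) = -0.518.
ε = (dQ/dP)(P/Q) = (-0.518)(67.46/78).

-0.448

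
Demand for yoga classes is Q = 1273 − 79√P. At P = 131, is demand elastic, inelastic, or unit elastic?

Q = 368.804, dQ/dP = -3.451.
ε = (dQ/dP)(P/Q) ≈ -1.226.
|ε| = 1.23 > 1.

elastic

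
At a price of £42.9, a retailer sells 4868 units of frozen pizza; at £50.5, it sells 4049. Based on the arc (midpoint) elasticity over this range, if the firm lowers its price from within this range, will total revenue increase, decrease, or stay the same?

Arc ε = (-819/7.6)(46.70/4458.5) ≈ -1.129.
|ε| = 1.13 > 1, so demand is elastic. A price cut therefore raises total revenue.

increase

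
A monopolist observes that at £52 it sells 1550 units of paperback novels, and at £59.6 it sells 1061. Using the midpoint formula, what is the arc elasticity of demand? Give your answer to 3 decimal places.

ΔQ = 1061 − 1550 = -489; ΔP = 59.6 − 52 = 7.6.
Midpoints: P̄ = 55.80, Q̄ = 1305.5.
ε = (ΔQ/ΔP)(P̄/Q̄) = (-489/7.6)(55.80/1305.5).

-2.750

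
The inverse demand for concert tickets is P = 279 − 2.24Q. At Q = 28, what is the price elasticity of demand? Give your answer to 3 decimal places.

At Q = 28, P = 279 − 2.24(28) = 216.28.
dP/dQ = −2.24, so dQ/dP = 1/(−2.24) = -0.446.
ε = (dQ/dP)(P/Q) = (-0.446)(216.28/28).

-3.448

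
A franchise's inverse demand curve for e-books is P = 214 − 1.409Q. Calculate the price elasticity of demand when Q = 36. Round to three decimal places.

-3.219

At Q = 36, P = 214 − 1.409(36) = 163.28.
dP/dQ = −1.409, so dQ/dP = 1/(−1.409) = -0.710.
ε = (dQ/dP)(P/Q) = (-0.710)(163.28/36).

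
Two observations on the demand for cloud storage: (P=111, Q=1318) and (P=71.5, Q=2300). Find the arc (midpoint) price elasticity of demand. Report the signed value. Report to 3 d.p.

-1.254

ΔQ = 2300 − 1318 = 982; ΔP = 71.5 − 111 = -39.5.
Midpoints: P̄ = 91.25, Q̄ = 1809.0.
ε = (ΔQ/ΔP)(P̄/Q̄) = (982/-39.5)(91.25/1809.0).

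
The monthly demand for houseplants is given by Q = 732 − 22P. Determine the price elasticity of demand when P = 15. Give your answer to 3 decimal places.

At P = 15, Q = 402.
dQ/dP = −22.
ε = (dQ/dP)(P/Q) = (-22)(15/402).

-0.821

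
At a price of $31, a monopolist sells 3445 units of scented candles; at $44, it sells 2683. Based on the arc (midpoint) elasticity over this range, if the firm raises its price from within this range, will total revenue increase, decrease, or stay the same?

Arc ε = (-762/13)(37.50/3064.0) ≈ -0.717.
|ε| = 0.72 < 1, so demand is inelastic. A price rise therefore raises total revenue.

increase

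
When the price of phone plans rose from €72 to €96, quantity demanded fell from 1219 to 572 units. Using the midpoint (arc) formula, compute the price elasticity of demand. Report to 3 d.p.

ΔQ = 572 − 1219 = -647; ΔP = 96 − 72 = 24.
Midpoints: P̄ = 84.00, Q̄ = 895.5.
ε = (ΔQ/ΔP)(P̄/Q̄) = (-647/24)(84.00/895.5).

-2.529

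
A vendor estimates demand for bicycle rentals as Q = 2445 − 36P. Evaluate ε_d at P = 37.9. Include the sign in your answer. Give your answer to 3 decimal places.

At P = 37.9, Q = 1080.600.
dQ/dP = −36.
ε = (dQ/dP)(P/Q) = (-36)(37.9/1080.600).
|ε| > 1, so demand is elastic at this price.

-1.263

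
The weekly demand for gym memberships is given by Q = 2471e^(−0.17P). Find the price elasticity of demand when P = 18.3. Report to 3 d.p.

At P = 18.3, Q = 110.099.
dQ/dP = −0.17·2471e^(−0.17P) = −0.17Q = -18.717.
ε = (dQ/dP)(P/Q) = (-18.717)(18.3/110.099).
|ε| > 1, so demand is elastic at this price.

-3.111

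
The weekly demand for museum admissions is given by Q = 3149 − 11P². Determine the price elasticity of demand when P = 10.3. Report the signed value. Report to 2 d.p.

At P = 10.3, Q = 1982.010.
dQ/dP = −22P = -226.600.
ε = (dQ/dP)(P/Q) = (-226.600)(10.3/1982.010).

-1.18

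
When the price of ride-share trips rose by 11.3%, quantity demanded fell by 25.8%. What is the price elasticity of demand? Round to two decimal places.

-2.28

ε = %ΔQ / %ΔP = (-25.8)/(11.3) = -2.283.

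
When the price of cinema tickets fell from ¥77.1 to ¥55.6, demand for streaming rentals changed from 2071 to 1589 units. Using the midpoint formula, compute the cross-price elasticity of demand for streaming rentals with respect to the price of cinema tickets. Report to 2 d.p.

0.81

ΔQ_x = 1589 − 2071 = -482; ΔP_y = 55.6 − 77.1 = -21.5.
Midpoints: P̄_y = 66.35, Q̄_x = 1830.0.
ε_xy = (ΔQ_x/ΔP_y)(P̄_y/Q̄_x) = (-482/-21.5)(66.35/1830.0).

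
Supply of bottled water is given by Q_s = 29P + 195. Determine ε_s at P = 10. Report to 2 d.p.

At P = 10, Q_s = 485.
dQ_s/dP = 29.
ε_s = (dQ_s/dP)(P/Q_s) = (29)(10/485).

0.60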